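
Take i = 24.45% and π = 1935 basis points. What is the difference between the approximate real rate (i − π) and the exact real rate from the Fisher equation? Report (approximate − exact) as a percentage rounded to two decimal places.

0.83%

Approximate: r ≈ 24.450% − 19.350% = 5.1000%
Exact: (1 + 0.2445)/(1 + 0.1935) − 1 = 4.2731%
Error = 5.1000% − 4.2731% = 0.8269% → 0.83%.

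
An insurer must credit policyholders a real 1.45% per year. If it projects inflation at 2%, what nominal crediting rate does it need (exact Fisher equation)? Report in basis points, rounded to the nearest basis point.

(1 + i) = (1 + r)(1 + π) = 1.01450 × 1.02000 = 1.03479
i = 1.03479 − 1, so the required nominal rate is 348 basis points.

348 basis points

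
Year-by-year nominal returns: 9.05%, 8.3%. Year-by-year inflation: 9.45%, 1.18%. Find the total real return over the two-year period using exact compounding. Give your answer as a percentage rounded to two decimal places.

Nominal growth factor = 1.0905 × 1.0830 = 1.181012
Price-level growth factor = 1.0945 × 1.0118 = 1.107415
Real growth factor = 1.181012 / 1.107415 = 1.066458
Total real return = 1.066458 − 1 → 6.65%.

6.65%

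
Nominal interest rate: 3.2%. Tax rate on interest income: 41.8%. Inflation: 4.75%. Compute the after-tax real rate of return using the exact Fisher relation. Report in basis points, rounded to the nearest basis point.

-276 basis points

After-tax nominal return = 3.2% × (1 − 0.418) = 1.8624%.
1 + r = 1.018624 / 1.04750 = 0.972433
After-tax real rate = 0.972433 − 1 → -276 basis points.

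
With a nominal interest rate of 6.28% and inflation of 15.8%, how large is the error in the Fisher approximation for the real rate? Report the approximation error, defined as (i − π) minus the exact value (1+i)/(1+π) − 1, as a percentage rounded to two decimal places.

-1.30%

Approximate: r ≈ 6.280% − 15.800% = -9.5200%
Exact: (1 + 0.0628)/(1 + 0.1580) − 1 = -8.2211%
Error = -9.5200% − (-8.2211%) = -1.2989% → -1.30%.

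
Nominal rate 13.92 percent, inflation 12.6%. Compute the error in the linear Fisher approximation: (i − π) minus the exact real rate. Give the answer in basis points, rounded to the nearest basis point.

Approximate: r ≈ 13.920% − 12.600% = 1.3200%
Exact: (1 + 0.1392)/(1 + 0.1260) − 1 = 1.1723%
Error = 1.3200% − 1.1723% = 0.1477% → 15 basis points.

15 basis points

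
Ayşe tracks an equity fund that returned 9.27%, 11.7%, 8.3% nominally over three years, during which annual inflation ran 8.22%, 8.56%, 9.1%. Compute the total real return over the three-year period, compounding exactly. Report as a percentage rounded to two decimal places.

3.13%

Nominal growth factor = 1.0927 × 1.1170 × 1.0830 = 1.321851
Price-level growth factor = 1.0822 × 1.0856 × 1.0910 = 1.281746
Real growth factor = 1.321851 / 1.281746 = 1.031289
Total real return = 1.031289 − 1 → 3.13%.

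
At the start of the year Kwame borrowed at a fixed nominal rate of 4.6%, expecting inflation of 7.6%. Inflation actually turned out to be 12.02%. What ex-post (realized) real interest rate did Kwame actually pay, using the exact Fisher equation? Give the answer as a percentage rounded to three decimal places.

Ex-post: (1 + 0.0460)/(1 + 0.1202) − 1 = -6.6238%
So the realized real rate is -6.624%.

-6.624%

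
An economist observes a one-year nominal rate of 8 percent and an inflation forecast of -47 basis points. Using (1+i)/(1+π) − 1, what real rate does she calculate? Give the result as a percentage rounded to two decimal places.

1 + r = 1.08000 / 0.99530 = 1.085100
r = 1.085100 − 1 = 8.5100%, i.e. 8.51%.

8.51%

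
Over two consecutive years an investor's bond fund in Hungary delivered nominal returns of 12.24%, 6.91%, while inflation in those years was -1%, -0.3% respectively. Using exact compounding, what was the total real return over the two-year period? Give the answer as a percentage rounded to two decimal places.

Compound the nominal returns: 1.1224 × 1.0691 = 1.199958.
Compound inflation: 0.9900 × 0.9970 = 0.987030.
Deflate: 1.199958 / 0.987030 = 1.215726.
Total real return = 1.215726 − 1 → 21.57%.

21.57%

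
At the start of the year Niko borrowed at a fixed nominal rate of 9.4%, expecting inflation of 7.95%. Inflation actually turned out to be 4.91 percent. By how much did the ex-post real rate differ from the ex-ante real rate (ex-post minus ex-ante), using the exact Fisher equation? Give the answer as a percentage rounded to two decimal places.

Ex-ante: (1 + 0.0940)/(1 + 0.0795) − 1 = 1.3432%
Ex-post: (1 + 0.0940)/(1 + 0.0491) − 1 = 4.2799%
Difference (ex-post − ex-ante) = 2.9366% → 2.94%.

2.94%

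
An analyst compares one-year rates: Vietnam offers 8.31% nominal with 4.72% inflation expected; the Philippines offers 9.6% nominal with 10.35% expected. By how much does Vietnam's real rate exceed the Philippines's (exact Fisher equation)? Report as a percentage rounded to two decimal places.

Vietnam: (1 + 0.0831)/(1 + 0.0472) − 1 = 3.4282%
The Philippines: (1 + 0.0960)/(1 + 0.1035) − 1 = -0.6797%
Differential = 3.4282% − (-0.6797%) = 4.1078% → 4.11%.

4.11%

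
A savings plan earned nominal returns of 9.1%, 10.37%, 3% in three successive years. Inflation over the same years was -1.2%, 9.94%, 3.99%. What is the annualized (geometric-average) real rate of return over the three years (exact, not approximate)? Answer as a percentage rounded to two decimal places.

Compound the nominal returns: 1.0910 × 1.1037 × 1.0300 = 1.24026080.
Compound inflation: 0.9880 × 1.0994 × 1.0399 = 1.12954687.
Deflate: 1.24026080 / 1.12954687 = 1.09801624.
Annualized real rate = 1.09801624^(1/3) − 1 = 3.1659% → 3.17%.

3.17%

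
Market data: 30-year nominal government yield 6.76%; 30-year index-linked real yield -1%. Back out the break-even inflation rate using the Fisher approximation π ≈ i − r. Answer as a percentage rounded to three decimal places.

π ≈ i − r = 6.76% − (-1%) → 7.760%.

7.760%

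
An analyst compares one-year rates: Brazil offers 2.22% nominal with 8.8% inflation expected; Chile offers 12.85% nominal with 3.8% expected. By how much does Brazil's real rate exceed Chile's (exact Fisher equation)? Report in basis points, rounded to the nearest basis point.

-1477 basis points

Brazil: (1 + 0.0222)/(1 + 0.0880) − 1 = -6.0478%
Chile: (1 + 0.1285)/(1 + 0.0380) − 1 = 8.7187%
Differential = -6.0478% − 8.7187% = -14.7665% → -1477 basis points.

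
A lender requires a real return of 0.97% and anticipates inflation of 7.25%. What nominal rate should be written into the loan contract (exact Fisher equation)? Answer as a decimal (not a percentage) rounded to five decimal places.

(1 + i) = (1 + r)(1 + π) = 1.00970 × 1.07250 = 1.08290325
i = 1.08290325 − 1, so the required nominal rate is 0.08290.

0.08290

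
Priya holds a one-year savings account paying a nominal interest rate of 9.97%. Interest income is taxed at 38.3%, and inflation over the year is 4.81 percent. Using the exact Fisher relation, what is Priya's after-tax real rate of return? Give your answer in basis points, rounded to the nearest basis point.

128 basis points

After-tax nominal return = 9.97% × (1 − 0.383) = 6.15149%.
1 + r = 1.0615149 / 1.04810 = 1.012799
After-tax real rate = 1.012799 − 1 → 128 basis points.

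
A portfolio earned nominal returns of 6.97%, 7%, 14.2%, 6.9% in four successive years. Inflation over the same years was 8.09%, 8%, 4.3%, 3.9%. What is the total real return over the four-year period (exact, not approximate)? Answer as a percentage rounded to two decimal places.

Compound the nominal returns: 1.0697 × 1.0700 × 1.1420 × 1.0690 = 1.397300.
Compound inflation: 1.0809 × 1.0800 × 1.0430 × 1.0390 = 1.265054.
Deflate: 1.397300 / 1.265054 = 1.104537.
Total real return = 1.104537 − 1 → 10.45%.

10.45%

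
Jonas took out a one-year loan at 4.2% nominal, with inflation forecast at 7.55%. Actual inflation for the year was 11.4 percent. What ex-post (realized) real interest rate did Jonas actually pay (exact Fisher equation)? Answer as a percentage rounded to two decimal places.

Ex-post: (1 + 0.0420)/(1 + 0.1140) − 1 = -6.4632%
So the realized real rate is -6.46%.

-6.46%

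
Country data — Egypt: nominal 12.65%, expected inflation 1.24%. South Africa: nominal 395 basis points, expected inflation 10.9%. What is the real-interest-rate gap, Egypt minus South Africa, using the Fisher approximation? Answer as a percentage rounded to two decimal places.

Egypt: 12.65% − 1.24% = 11.410%
South Africa: 3.95% − 10.9% = -6.950%
Differential = 18.360% → 18.36%.

18.36%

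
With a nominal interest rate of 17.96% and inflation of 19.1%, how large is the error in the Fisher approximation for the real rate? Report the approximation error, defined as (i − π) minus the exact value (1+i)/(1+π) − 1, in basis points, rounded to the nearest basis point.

Approximate: r ≈ 17.960% − 19.100% = -1.1400%
Exact: (1 + 0.1796)/(1 + 0.1910) − 1 = -0.9572%
Error = -1.1400% − (-0.9572%) = -0.1828% → -18 basis points.

-18 basis points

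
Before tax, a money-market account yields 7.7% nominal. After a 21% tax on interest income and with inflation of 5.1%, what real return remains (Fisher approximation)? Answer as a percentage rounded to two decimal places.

0.98%

After-tax nominal return = 7.7% × (1 − 0.21) = 6.0830%.
r ≈ 6.0830% − 5.1% → 0.98%.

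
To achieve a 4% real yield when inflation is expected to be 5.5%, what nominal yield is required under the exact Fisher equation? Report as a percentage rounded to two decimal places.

(1 + i) = (1 + r)(1 + π) = 1.04000 × 1.05500 = 1.09720
i = 1.09720 − 1, so the required nominal rate is 9.72%.

9.72%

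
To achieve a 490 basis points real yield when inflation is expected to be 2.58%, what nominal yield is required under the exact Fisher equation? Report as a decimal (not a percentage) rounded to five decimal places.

0.07606

(1 + i) = (1 + r)(1 + π) = 1.04900 × 1.02580 = 1.0760642
i = 1.0760642 − 1, so the required nominal rate is 0.07606.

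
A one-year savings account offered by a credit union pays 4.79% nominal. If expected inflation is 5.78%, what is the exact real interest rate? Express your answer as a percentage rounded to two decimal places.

-0.94%

By the Fisher relation, 1 + r = (1 + i)/(1 + π).
1 + r = 1.04790 / 1.05780 = 0.990641
r = 0.990641 − 1 = -0.9359%, i.e. -0.94%.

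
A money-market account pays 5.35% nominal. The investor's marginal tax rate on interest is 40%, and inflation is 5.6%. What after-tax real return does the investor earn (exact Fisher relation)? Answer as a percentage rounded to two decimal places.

After-tax nominal return = 5.35% × (1 − 0.4) = 3.2100%.
1 + r = 1.03210 / 1.05600 = 0.977367
After-tax real rate = 0.977367 − 1 → -2.26%.

-2.26%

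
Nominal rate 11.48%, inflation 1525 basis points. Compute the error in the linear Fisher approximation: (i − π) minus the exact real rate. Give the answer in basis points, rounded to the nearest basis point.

Approximate: r ≈ 11.480% − 15.250% = -3.7700%
Exact: (1 + 0.1148)/(1 + 0.1525) − 1 = -3.2711%
Error = -3.7700% − (-3.2711%) = -0.4989% → -50 basis points.

-50 basis points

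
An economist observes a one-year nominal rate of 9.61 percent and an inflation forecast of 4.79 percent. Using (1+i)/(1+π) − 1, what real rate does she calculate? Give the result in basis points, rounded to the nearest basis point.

460 basis points

By the Fisher equation, 1 + r = (1 + i)/(1 + π).
1 + r = 1.09610 / 1.04790 = 1.045997
r = 1.045997 − 1 = 4.5997%, i.e. 460 basis points.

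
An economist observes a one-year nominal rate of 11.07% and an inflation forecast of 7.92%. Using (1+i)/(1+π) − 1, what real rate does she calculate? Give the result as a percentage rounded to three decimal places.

1 + r = 1.11070 / 1.07920 = 1.029188
r = 1.029188 − 1 = 2.9188%, i.e. 2.919%.

2.919%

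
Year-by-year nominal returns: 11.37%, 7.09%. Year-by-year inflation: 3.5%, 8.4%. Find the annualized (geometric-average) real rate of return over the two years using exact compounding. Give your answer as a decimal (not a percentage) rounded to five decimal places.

Compound the nominal returns: 1.1137 × 1.0709 = 1.19266133.
Compound inflation: 1.0350 × 1.0840 = 1.12194000.
Deflate: 1.19266133 / 1.12194000 = 1.06303486.
Annualized real rate = 1.06303486^(1/2) − 1 = 3.1036% → 0.03104.

0.03104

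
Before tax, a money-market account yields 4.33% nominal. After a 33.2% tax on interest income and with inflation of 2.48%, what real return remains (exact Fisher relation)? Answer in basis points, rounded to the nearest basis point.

After-tax nominal return = 4.33% × (1 − 0.332) = 2.89244%.
1 + r = 1.0289244 / 1.02480 = 1.004025
After-tax real rate = 1.004025 − 1 → 40 basis points.

40 basis points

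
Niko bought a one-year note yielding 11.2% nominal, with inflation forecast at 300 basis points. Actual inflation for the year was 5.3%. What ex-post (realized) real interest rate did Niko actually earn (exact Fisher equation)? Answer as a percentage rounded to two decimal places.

5.60%

Ex-post: (1 + 0.1120)/(1 + 0.0530) − 1 = 5.6030%
So the realized real rate is 5.60%.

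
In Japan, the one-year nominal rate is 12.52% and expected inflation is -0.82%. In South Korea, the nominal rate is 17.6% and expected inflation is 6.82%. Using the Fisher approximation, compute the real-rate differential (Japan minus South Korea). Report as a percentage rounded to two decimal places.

2.56%

Japan: 12.52% − (-0.82%) = 13.340%
South Korea: 17.6% − 6.82% = 10.780%
Differential = 2.560% → 2.56%.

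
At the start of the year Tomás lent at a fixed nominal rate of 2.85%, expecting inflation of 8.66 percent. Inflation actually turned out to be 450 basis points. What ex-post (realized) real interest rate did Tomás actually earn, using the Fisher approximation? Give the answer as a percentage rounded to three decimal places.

-1.650%

Ex-post: 2.85% − 4.5% = -1.650%
So the realized real rate is -1.650%.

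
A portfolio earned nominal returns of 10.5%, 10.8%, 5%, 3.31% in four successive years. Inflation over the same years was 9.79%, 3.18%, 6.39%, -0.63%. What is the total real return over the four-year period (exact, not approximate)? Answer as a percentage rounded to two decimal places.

10.90%

Nominal growth factor = 1.1050 × 1.1080 × 1.0500 × 1.0331 = 1.328109
Price-level growth factor = 1.0979 × 1.0318 × 1.0639 × 0.9937 = 1.197607
Real growth factor = 1.328109 / 1.197607 = 1.108969
Total real return = 1.108969 − 1 → 10.90%.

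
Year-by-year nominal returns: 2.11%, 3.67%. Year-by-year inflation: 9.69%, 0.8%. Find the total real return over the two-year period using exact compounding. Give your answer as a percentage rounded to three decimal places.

Compound the nominal returns: 1.0211 × 1.0367 = 1.058574.
Compound inflation: 1.0969 × 1.0080 = 1.105675.
Deflate: 1.058574 / 1.105675 = 0.957401.
Total real return = 0.957401 − 1 → -4.260%.

-4.260%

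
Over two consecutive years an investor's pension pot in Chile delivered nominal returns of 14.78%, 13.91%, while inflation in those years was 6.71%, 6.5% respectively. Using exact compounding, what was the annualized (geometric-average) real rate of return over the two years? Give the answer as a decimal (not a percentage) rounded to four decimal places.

0.0726

Compound the nominal returns: 1.1478 × 1.1391 = 1.30745898.
Compound inflation: 1.0671 × 1.0650 = 1.13646150.
Deflate: 1.30745898 / 1.13646150 = 1.15046482.
Annualized real rate = 1.15046482^(1/2) − 1 = 7.2597% → 0.0726.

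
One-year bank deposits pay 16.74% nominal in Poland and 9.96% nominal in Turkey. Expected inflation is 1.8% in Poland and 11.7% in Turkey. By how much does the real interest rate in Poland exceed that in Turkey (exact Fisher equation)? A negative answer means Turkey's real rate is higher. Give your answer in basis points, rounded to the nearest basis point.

Poland: (1 + 0.1674)/(1 + 0.0180) − 1 = 14.6758%
Turkey: (1 + 0.0996)/(1 + 0.1170) − 1 = -1.5577%
Differential = 14.6758% − (-1.5577%) = 16.2336% → 1623 basis points.

1623 basis points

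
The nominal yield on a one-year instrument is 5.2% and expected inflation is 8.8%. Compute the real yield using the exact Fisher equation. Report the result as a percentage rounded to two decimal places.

-3.31%

By the Fisher relation, 1 + r = (1 + i)/(1 + π).
1 + r = 1.05200 / 1.08800 = 0.966912
r = 0.966912 − 1 = -3.3088%, i.e. -3.31%.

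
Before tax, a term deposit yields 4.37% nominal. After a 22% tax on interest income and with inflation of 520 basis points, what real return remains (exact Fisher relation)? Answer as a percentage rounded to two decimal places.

After-tax nominal return = 4.37% × (1 − 0.22) = 3.4086%.
1 + r = 1.034086 / 1.05200 = 0.982971
After-tax real rate = 0.982971 − 1 → -1.70%.

-1.70%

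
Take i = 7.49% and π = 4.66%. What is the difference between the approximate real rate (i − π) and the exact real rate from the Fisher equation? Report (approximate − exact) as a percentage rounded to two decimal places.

Approximate: r ≈ 7.490% − 4.660% = 2.8300%
Exact: (1 + 0.0749)/(1 + 0.0466) − 1 = 2.7040%
Error = 2.8300% − 2.7040% = 0.1260% → 0.13%.

0.13%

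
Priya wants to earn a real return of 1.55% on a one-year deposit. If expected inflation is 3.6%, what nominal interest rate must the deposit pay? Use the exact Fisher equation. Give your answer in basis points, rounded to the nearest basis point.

521 basis points

(1 + i) = (1 + r)(1 + π) = 1.01550 × 1.03600 = 1.052058
i = 1.052058 − 1, so the required nominal rate is 521 basis points.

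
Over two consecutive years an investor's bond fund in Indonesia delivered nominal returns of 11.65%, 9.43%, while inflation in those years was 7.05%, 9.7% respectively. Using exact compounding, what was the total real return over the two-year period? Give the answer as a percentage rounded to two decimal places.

4.04%

Nominal growth factor = 1.1165 × 1.0943 = 1.221786
Price-level growth factor = 1.0705 × 1.0970 = 1.174339
Real growth factor = 1.221786 / 1.174339 = 1.040404
Total real return = 1.040404 − 1 → 4.04%.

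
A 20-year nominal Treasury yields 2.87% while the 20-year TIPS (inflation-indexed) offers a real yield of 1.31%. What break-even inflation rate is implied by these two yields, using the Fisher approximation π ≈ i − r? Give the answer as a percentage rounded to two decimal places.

π ≈ i − r = 2.87% − 1.31% → 1.56%.

1.56%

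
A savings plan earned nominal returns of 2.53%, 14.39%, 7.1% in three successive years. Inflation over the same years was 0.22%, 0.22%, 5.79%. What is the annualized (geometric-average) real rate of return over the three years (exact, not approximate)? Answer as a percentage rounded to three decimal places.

Nominal growth factor = 1.0253 × 1.1439 × 1.0710 = 1.256112358
Price-level growth factor = 1.0022 × 1.0022 × 1.0579 = 1.062559880
Real growth factor = 1.256112358 / 1.062559880 = 1.182156772
Annualized real rate = 1.182156772^(1/3) − 1 = 5.73652% → 5.737%.

5.737%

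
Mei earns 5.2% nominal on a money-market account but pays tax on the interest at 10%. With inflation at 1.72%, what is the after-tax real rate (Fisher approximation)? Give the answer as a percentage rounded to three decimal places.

2.960%

After-tax nominal return = 5.2% × (1 − 0.1) = 4.6800%.
r ≈ 4.6800% − 1.72% → 2.960%.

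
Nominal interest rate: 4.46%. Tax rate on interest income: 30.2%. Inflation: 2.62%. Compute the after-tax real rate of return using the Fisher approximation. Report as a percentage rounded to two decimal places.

After-tax nominal return = 4.46% × (1 − 0.302) = 3.11308%.
r ≈ 3.11308% − 2.62% → 0.49%.

0.49%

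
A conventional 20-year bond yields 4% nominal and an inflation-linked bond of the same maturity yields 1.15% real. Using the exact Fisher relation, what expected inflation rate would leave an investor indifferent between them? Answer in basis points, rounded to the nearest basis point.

(1 + π) = (1 + i)/(1 + r) = 1.04000 / 1.01150 = 1.028176
Break-even inflation = 1.028176 − 1 → 282 basis points.

282 basis points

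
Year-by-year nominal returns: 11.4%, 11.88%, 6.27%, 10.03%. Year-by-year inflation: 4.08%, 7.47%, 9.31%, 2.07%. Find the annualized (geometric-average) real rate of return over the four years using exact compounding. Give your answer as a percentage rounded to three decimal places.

Compound the nominal returns: 1.1140 × 1.1188 × 1.0627 × 1.1003 = 1.45733516.
Compound inflation: 1.0408 × 1.0747 × 1.0931 × 1.0207 = 1.24799413.
Deflate: 1.45733516 / 1.24799413 = 1.16774200.
Annualized real rate = 1.16774200^(1/4) − 1 = 3.9529% → 3.953%.

3.953%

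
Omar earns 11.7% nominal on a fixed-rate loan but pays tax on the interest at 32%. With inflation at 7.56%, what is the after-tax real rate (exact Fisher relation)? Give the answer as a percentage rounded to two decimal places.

After-tax nominal return = 11.7% × (1 − 0.32) = 7.9560%.
1 + r = 1.07956 / 1.07560 = 1.003682
After-tax real rate = 1.003682 − 1 → 0.37%.

0.37%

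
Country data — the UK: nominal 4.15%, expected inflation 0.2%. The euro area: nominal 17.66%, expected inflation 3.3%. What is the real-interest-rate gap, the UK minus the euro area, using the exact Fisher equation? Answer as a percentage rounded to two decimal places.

-9.96%

The UK: (1 + 0.0415)/(1 + 0.0020) − 1 = 3.9421%
The euro area: (1 + 0.1766)/(1 + 0.0330) − 1 = 13.9013%
Differential = 3.9421% − 13.9013% = -9.9591% → -9.96%.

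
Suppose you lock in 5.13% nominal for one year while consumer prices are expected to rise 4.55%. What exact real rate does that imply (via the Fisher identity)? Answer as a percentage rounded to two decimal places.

0.55%

1 + r = 1.05130 / 1.04550 = 1.005548
r = 1.005548 − 1 = 0.5548%, i.e. 0.55%.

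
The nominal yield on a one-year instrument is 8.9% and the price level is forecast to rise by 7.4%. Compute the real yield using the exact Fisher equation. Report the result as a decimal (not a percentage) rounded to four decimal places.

By the Fisher identity, 1 + r = (1 + i)/(1 + π).
1 + r = 1.08900 / 1.07400 = 1.013966
r = 1.013966 − 1 = 1.3966%, i.e. 0.0140.

0.0140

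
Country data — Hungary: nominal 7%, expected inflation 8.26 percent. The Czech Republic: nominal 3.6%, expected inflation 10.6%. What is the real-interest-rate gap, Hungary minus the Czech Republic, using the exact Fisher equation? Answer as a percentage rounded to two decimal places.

Hungary: (1 + 0.0700)/(1 + 0.0826) − 1 = -1.1639%
The Czech Republic: (1 + 0.0360)/(1 + 0.1060) − 1 = -6.3291%
Differential = -1.1639% − (-6.3291%) = 5.1652% → 5.17%.

5.17%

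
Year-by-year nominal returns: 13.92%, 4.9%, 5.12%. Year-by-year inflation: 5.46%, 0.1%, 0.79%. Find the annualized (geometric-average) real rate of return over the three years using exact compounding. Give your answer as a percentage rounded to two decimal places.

Compound the nominal returns: 1.1392 × 1.0490 × 1.0512 = 1.25620586.
Compound inflation: 1.0546 × 1.0010 × 1.0079 = 1.06399427.
Deflate: 1.25620586 / 1.06399427 = 1.18065097.
Annualized real rate = 1.18065097^(1/3) − 1 = 5.6916% → 5.69%.

5.69%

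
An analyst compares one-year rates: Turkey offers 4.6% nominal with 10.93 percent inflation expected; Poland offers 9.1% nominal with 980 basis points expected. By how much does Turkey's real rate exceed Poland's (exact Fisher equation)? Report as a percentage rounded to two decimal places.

-5.07%

Turkey: (1 + 0.0460)/(1 + 0.1093) − 1 = -5.7063%
Poland: (1 + 0.0910)/(1 + 0.0980) − 1 = -0.6375%
Differential = -5.7063% − (-0.6375%) = -5.0688% → -5.07%.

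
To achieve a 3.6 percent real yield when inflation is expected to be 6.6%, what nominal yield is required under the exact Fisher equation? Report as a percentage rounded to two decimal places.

(1 + i) = (1 + r)(1 + π) = 1.03600 × 1.06600 = 1.104376
i = 1.104376 − 1, so the required nominal rate is 10.44%.

10.44%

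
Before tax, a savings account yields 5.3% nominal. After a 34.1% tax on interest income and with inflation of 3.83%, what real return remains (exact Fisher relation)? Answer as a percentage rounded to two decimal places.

-0.32%

After-tax nominal return = 5.3% × (1 − 0.341) = 3.4927%.
1 + r = 1.034927 / 1.03830 = 0.996751
After-tax real rate = 0.996751 − 1 → -0.32%.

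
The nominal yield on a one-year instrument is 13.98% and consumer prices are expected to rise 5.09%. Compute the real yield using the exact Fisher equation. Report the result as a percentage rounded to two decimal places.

8.46%

By the Fisher relation, 1 + r = (1 + i)/(1 + π).
1 + r = 1.13980 / 1.05090 = 1.084594
r = 1.084594 − 1 = 8.4594%, i.e. 8.46%.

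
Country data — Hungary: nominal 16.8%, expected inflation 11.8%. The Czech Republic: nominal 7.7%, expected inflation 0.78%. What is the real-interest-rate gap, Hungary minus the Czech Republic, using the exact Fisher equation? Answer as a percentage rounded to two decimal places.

Hungary: (1 + 0.1680)/(1 + 0.1180) − 1 = 4.4723%
The Czech Republic: (1 + 0.0770)/(1 + 0.0078) − 1 = 6.8664%
Differential = 4.4723% − 6.8664% = -2.3942% → -2.39%.

-2.39%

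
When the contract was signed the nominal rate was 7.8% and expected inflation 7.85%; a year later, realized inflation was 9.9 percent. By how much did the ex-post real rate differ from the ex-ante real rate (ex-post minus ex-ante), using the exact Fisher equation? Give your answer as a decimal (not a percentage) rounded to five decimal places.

Ex-ante: (1 + 0.0780)/(1 + 0.0785) − 1 = -0.04636%
Ex-post: (1 + 0.0780)/(1 + 0.0990) − 1 = -1.91083%
Difference (ex-post − ex-ante) = -1.86447% → -0.01864.

-0.01864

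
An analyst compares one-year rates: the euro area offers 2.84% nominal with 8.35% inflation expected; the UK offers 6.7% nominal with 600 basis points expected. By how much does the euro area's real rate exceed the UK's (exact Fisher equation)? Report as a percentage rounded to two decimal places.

-5.75%

The euro area: (1 + 0.0284)/(1 + 0.0835) − 1 = -5.0854%
The UK: (1 + 0.0670)/(1 + 0.0600) − 1 = 0.6604%
Differential = -5.0854% − 0.6604% = -5.7457% → -5.75%.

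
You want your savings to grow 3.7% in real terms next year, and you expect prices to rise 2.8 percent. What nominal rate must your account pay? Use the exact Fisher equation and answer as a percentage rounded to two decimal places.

6.60%

(1 + i) = (1 + r)(1 + π) = 1.03700 × 1.02800 = 1.066036
i = 1.066036 − 1, so the required nominal rate is 6.60%.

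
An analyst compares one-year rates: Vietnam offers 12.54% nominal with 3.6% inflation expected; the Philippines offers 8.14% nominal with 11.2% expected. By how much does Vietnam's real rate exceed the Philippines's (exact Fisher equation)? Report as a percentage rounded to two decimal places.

Vietnam: (1 + 0.1254)/(1 + 0.0360) − 1 = 8.6293%
The Philippines: (1 + 0.0814)/(1 + 0.1120) − 1 = -2.7518%
Differential = 8.6293% − (-2.7518%) = 11.3811% → 11.38%.

11.38%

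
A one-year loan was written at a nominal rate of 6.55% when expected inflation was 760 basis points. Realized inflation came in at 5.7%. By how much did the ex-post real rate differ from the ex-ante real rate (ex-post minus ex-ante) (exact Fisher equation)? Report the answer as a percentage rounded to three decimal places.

1.780%

Ex-ante: (1 + 0.0655)/(1 + 0.0760) − 1 = -0.9758%
Ex-post: (1 + 0.0655)/(1 + 0.0570) − 1 = 0.8042%
Difference (ex-post − ex-ante) = 1.7800% → 1.780%.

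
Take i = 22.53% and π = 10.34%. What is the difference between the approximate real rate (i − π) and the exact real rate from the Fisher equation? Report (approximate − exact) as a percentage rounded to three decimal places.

1.142%

Approximate: r ≈ 22.530% − 10.340% = 12.1900%
Exact: (1 + 0.2253)/(1 + 0.1034) − 1 = 11.0477%
Error = 12.1900% − 11.0477% = 1.1423% → 1.142%.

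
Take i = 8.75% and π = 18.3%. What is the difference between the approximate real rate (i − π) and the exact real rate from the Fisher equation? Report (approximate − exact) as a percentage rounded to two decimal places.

Approximate: r ≈ 8.750% − 18.300% = -9.5500%
Exact: (1 + 0.0875)/(1 + 0.1830) − 1 = -8.0727%
Error = -9.5500% − (-8.0727%) = -1.4773% → -1.48%.

-1.48%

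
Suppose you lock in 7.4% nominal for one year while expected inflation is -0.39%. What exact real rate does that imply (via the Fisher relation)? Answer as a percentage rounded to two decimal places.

7.82%

By the Fisher relation, 1 + r = (1 + i)/(1 + π).
1 + r = 1.07400 / 0.99610 = 1.078205
r = 1.078205 − 1 = 7.8205%, i.e. 7.82%.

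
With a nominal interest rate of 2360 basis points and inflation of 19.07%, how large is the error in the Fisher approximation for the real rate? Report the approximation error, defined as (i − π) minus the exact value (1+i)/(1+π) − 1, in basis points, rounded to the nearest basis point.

73 basis points

Approximate: r ≈ 23.600% − 19.070% = 4.5300%
Exact: (1 + 0.2360)/(1 + 0.1907) − 1 = 3.8045%
Error = 4.5300% − 3.8045% = 0.7255% → 73 basis points.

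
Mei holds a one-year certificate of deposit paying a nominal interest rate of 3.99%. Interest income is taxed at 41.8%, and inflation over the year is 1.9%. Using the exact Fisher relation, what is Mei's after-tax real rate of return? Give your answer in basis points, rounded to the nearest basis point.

41 basis points

After-tax nominal return = 3.99% × (1 − 0.418) = 2.32218%.
1 + r = 1.0232218 / 1.01900 = 1.004143
After-tax real rate = 1.004143 − 1 → 41 basis points.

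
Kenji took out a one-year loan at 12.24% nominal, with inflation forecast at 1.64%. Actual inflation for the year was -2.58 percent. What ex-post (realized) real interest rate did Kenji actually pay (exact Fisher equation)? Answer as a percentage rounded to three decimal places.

15.212%

Ex-post: (1 + 0.1224)/(1 − 0.0258) − 1 = 15.21248%
So the realized real rate is 15.212%.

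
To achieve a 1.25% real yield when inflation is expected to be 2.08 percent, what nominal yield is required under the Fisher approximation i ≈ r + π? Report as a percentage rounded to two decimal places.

3.33%

i ≈ r + π = 1.25% + 2.08% = 3.33%.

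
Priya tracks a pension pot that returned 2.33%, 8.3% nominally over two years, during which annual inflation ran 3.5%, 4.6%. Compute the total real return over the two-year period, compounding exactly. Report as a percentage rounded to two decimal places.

Nominal growth factor = 1.0233 × 1.0830 = 1.108234
Price-level growth factor = 1.0350 × 1.0460 = 1.082610
Real growth factor = 1.108234 / 1.082610 = 1.023669
Total real return = 1.023669 − 1 → 2.37%.

2.37%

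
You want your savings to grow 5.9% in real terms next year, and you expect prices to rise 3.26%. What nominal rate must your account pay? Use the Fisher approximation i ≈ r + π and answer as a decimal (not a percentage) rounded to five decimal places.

0.09160

i ≈ r + π = 5.9% + 3.26% = 0.09160.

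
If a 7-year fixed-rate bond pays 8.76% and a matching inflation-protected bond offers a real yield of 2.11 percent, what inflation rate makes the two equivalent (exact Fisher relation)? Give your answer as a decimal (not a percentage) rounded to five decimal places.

0.06513

(1 + π) = (1 + i)/(1 + r) = 1.08760 / 1.02110 = 1.065126
Break-even inflation = 1.065126 − 1 → 0.06513.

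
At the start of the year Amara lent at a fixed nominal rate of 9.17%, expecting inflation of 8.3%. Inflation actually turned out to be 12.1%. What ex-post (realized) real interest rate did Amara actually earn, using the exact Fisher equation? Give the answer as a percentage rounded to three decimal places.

-2.614%

Ex-post: (1 + 0.0917)/(1 + 0.1210) − 1 = -2.6137%
So the realized real rate is -2.614%.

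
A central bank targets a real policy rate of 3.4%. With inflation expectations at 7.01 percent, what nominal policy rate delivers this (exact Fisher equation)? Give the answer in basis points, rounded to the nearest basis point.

(1 + i) = (1 + r)(1 + π) = 1.03400 × 1.07010 = 1.1064834
i = 1.1064834 − 1, so the required nominal rate is 1065 basis points.

1065 basis points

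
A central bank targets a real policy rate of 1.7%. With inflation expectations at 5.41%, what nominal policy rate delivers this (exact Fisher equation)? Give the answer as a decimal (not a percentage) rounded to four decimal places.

0.0720

(1 + i) = (1 + r)(1 + π) = 1.01700 × 1.05410 = 1.0720197
i = 1.0720197 − 1, so the required nominal rate is 0.0720.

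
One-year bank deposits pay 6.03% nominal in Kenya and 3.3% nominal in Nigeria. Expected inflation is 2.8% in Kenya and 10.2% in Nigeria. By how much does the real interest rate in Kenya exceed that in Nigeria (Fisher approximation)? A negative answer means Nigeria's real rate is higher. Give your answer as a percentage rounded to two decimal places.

10.13%

Kenya: 6.03% − 2.8% = 3.230%
Nigeria: 3.3% − 10.2% = -6.900%
Differential = 10.130% → 10.13%.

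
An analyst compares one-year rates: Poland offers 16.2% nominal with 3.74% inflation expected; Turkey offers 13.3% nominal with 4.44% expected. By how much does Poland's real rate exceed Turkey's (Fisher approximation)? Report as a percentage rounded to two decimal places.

Poland: 16.2% − 3.74% = 12.460%
Turkey: 13.3% − 4.44% = 8.860%
Differential = 3.600% → 3.60%.

3.60%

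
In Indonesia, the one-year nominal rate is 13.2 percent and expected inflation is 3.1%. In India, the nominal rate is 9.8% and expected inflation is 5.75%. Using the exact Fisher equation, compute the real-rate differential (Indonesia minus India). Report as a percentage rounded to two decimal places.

Indonesia: (1 + 0.1320)/(1 + 0.0310) − 1 = 9.7963%
India: (1 + 0.0980)/(1 + 0.0575) − 1 = 3.8298%
Differential = 9.7963% − 3.8298% = 5.9665% → 5.97%.

5.97%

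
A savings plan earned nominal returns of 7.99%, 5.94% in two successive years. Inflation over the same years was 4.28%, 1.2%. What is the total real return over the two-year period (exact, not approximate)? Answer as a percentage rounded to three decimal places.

Nominal growth factor = 1.0799 × 1.0594 = 1.144046
Price-level growth factor = 1.0428 × 1.0120 = 1.055314
Real growth factor = 1.144046 / 1.055314 = 1.084082
Total real return = 1.084082 − 1 → 8.408%.

8.408%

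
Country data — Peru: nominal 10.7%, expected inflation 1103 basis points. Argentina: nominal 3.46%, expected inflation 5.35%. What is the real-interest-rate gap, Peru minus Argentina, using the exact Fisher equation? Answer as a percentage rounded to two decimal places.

1.50%

Peru: (1 + 0.1070)/(1 + 0.1103) − 1 = -0.2972%
Argentina: (1 + 0.0346)/(1 + 0.0535) − 1 = -1.7940%
Differential = -0.2972% − (-1.7940%) = 1.4968% → 1.50%.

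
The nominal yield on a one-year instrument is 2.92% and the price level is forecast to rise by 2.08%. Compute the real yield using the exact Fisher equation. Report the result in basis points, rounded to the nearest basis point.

By the Fisher equation, 1 + r = (1 + i)/(1 + π).
1 + r = 1.02920 / 1.02080 = 1.008229
r = 1.008229 − 1 = 0.8229%, i.e. 82 basis points.

82 basis points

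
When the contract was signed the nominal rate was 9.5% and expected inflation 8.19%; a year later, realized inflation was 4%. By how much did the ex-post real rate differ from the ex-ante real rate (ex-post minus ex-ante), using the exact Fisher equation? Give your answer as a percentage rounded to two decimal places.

4.08%

Ex-ante: (1 + 0.0950)/(1 + 0.0819) − 1 = 1.2108%
Ex-post: (1 + 0.0950)/(1 + 0.0400) − 1 = 5.2885%
Difference (ex-post − ex-ante) = 4.0776% → 4.08%.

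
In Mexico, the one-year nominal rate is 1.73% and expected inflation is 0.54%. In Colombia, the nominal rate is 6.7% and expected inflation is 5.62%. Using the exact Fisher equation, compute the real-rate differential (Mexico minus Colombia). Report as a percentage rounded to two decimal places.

Mexico: (1 + 0.0173)/(1 + 0.0054) − 1 = 1.1836%
Colombia: (1 + 0.0670)/(1 + 0.0562) − 1 = 1.0225%
Differential = 1.1836% − 1.0225% = 0.1611% → 0.16%.

0.16%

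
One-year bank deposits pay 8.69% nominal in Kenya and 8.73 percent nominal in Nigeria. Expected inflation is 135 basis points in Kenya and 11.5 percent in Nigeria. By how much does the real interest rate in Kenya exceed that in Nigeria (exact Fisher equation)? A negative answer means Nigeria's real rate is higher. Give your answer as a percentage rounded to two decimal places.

Kenya: (1 + 0.0869)/(1 + 0.0135) − 1 = 7.2422%
Nigeria: (1 + 0.0873)/(1 + 0.1150) − 1 = -2.4843%
Differential = 7.2422% − (-2.4843%) = 9.7265% → 9.73%.

9.73%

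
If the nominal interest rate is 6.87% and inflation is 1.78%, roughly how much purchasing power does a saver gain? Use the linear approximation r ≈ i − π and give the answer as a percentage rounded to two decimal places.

5.09%

r ≈ i − π = 6.87% − 1.78% = 5.09%.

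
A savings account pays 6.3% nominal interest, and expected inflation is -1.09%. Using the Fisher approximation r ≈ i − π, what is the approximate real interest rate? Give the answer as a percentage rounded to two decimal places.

7.39%

r ≈ i − π = 6.3% − (-1.09%) = 7.39%.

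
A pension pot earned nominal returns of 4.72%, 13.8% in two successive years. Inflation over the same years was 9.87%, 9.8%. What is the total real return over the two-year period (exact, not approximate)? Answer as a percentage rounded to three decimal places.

-1.215%

Nominal growth factor = 1.0472 × 1.1380 = 1.191714
Price-level growth factor = 1.0987 × 1.0980 = 1.206373
Real growth factor = 1.191714 / 1.206373 = 0.987849
Total real return = 0.987849 − 1 → -1.215%.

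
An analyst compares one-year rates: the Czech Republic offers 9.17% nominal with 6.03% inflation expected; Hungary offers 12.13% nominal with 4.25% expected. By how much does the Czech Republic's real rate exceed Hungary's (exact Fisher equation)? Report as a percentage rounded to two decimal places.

-4.60%

The Czech Republic: (1 + 0.0917)/(1 + 0.0603) − 1 = 2.9614%
Hungary: (1 + 0.1213)/(1 + 0.0425) − 1 = 7.5588%
Differential = 2.9614% − 7.5588% = -4.5973% → -4.60%.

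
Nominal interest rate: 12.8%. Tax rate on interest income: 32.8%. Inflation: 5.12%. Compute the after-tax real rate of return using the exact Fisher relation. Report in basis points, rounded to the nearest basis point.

After-tax nominal return = 12.8% × (1 − 0.328) = 8.6016%.
1 + r = 1.086016 / 1.05120 = 1.033120
After-tax real rate = 1.033120 − 1 → 331 basis points.

331 basis points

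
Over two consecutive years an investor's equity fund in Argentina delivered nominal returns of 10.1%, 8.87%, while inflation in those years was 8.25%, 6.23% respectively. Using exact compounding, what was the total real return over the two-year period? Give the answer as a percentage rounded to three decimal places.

4.237%

Nominal growth factor = 1.1010 × 1.0887 = 1.198659
Price-level growth factor = 1.0825 × 1.0623 = 1.149940
Real growth factor = 1.198659 / 1.149940 = 1.042367
Total real return = 1.042367 − 1 → 4.237%.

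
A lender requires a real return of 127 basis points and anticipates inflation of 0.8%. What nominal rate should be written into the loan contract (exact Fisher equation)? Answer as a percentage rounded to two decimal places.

(1 + i) = (1 + r)(1 + π) = 1.01270 × 1.00800 = 1.0208016
i = 1.0208016 − 1, so the required nominal rate is 2.08%.

2.08%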